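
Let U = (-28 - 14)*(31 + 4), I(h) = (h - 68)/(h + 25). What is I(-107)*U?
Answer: -128625/41 ≈ -3137.2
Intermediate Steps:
I(h) = (-68 + h)/(25 + h)
U = -1470 (U = -42*35 = -1470)
I(-107)*U = ((-68 - 107)/(25 - 107))*(-1470) = (-175/(-82))*(-1470) = -1/82*(-175)*(-1470) = (175/82)*(-1470) = -128625/41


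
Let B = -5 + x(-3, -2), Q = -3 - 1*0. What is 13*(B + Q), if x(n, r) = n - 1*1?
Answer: -156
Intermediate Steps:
Q = -3 (Q = -3 + 0 = -3)
x(n, r) = -1 + n (x(n, r) = n - 1 = -1 + n)
B = -9 (B = -5 + (-1 - 3) = -5 - 4 = -9)
13*(B + Q) = 13*(-9 - 3) = 13*(-12) = -156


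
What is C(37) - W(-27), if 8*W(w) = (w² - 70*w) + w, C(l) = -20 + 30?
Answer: -314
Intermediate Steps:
C(l) = 10
W(w) = -69*w/8 + w²/8 (W(w) = ((w² - 70*w) + w)/8 = (w² - 69*w)/8 = -69*w/8 + w²/8)
C(37) - W(-27) = 10 - (-27)*(-69 - 27)/8 = 10 - (-27)*(-96)/8 = 10 - 1*324 = 10 - 324 = -314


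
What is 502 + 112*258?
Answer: 29398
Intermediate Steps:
502 + 112*258 = 502 + 28896 = 29398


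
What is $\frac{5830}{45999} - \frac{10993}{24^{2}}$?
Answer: $- \frac{55812103}{2943936} \approx -18.958$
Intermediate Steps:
$\frac{5830}{45999} - \frac{10993}{24^{2}} = 5830 \cdot \frac{1}{45999} - \frac{10993}{576} = \frac{5830}{45999} - \frac{10993}{576} = - \frac{55812103}{2943936}$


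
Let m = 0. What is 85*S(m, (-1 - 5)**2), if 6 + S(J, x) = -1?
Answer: -595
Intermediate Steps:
S(J, x) = -7 (S(J, x) = -6 - 1 = -7)
85*S(m, (-1 - 5)**2) = 85*(-7) = -595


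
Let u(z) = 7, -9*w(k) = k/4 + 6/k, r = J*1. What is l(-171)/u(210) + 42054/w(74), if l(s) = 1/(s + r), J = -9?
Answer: -7058007203/346500 ≈ -20369.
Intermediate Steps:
r = -9 (r = -9*1 = -9)
l(s) = 1/(-9 + s) (l(s) = 1/(s - 9) = 1/(-9 + s))
w(k) = -2/(3*k) - k/36 (w(k) = -(k/4 + 6/k)/9 = -(6/k + k/4)/9 = -2/(3*k) - k/36)
l(-171)/u(210) + 42054/w(74) = 1/(-9 - 171*7) + 42054/(((1/36)*(-24 - 1*74²)/74)) = (⅐)/(-180) + 42054/(((1/36)*(1/74)*(-24 - 1*5476))) = -1/180*⅐ + 42054/(((1/36)*(1/74)*(-24 - 5476))) = -1/1260 + 42054/(((1/36)*(1/74)*(-5500))) = -1/1260 + 42054/(-1375/666) = -1/1260 + 42054*(-666/1375) = -1/1260 - 28007964/1375 = -7058007203/346500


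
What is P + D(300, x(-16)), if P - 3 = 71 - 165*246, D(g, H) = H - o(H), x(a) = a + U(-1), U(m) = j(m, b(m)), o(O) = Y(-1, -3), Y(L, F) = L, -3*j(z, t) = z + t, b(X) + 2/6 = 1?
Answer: -364778/9 ≈ -40531.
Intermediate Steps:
b(X) = ⅔ (b(X) = -⅓ + 1 = ⅔)
j(z, t) = -t/3 - z/3 (j(z, t) = -(z + t)/3 = -(t + z)/3 = -t/3 - z/3)
o(O) = -1
U(m) = -2/9 - m/3 (U(m) = -⅓*⅔ - m/3 = -2/9 - m/3)
x(a) = ⅑ + a (x(a) = a + (-2/9 - ⅓*(-1)) = a + (-2/9 + ⅓) = a + ⅑ = ⅑ + a)
D(g, H) = 1 + H (D(g, H) = H - 1*(-1) = H + 1 = 1 + H)
P = -40516 (P = 3 + (71 - 165*246) = 3 + (71 - 40590) = 3 - 40519 = -40516)
P + D(300, x(-16)) = -40516 + (1 + (⅑ - 16)) = -40516 + (1 - 143/9) = -40516 - 134/9 = -364778/9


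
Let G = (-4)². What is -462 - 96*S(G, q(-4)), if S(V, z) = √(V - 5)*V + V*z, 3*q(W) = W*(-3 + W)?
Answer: -14798 - 1536*√11 ≈ -19892.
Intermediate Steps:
q(W) = W*(-3 + W)/3 (q(W) = (W*(-3 + W))/3 = W*(-3 + W)/3)
G = 16
S(V, z) = V*z + V*√(-5 + V) (S(V, z) = √(-5 + V)*V + V*z = V*√(-5 + V) + V*z = V*z + V*√(-5 + V))
-462 - 96*S(G, q(-4)) = -462 - 1536*((⅓)*(-4)*(-3 - 4) + √(-5 + 16)) = -462 - 1536*((⅓)*(-4)*(-7) + √11) = -462 - 1536*(28/3 + √11) = -462 - 96*(448/3 + 16*√11) = -462 + (-14336 - 1536*√11) = -14798 - 1536*√11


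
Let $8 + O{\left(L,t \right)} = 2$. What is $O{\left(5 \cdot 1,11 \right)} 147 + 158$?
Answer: $-724$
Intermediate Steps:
$O{\left(L,t \right)} = -6$ ($O{\left(L,t \right)} = -8 + 2 = -6$)
$O{\left(5 \cdot 1,11 \right)} 147 + 158 = \left(-6\right) 147 + 158 = -882 + 158 = -724$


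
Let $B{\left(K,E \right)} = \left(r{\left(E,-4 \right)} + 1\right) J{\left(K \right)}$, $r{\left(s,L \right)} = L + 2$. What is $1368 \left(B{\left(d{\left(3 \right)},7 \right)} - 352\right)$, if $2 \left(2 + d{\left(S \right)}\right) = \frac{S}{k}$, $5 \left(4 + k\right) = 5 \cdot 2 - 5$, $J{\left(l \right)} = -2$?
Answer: $-478800$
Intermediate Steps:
$k = -3$ ($k = -4 + \frac{5 \cdot 2 - 5}{5} = -4 + \frac{10 - 5}{5} = -4 + \frac{1}{5} \cdot 5 = -4 + 1 = -3$)
$r{\left(s,L \right)} = 2 + L$
$d{\left(S \right)} = -2 - \frac{S}{6}$ ($d{\left(S \right)} = -2 + \frac{S \frac{1}{-3}}{2} = -2 + \frac{S \left(- \frac{1}{3}\right)}{2} = -2 + \frac{\left(- \frac{1}{3}\right) S}{2} = -2 - \frac{S}{6}$)
$B{\left(K,E \right)} = 2$ ($B{\left(K,E \right)} = \left(\left(2 - 4\right) + 1\right) \left(-2\right) = \left(-2 + 1\right) \left(-2\right) = \left(-1\right) \left(-2\right) = 2$)
$1368 \left(B{\left(d{\left(3 \right)},7 \right)} - 352\right) = 1368 \left(2 - 352\right) = 1368 \left(-350\right) = -478800$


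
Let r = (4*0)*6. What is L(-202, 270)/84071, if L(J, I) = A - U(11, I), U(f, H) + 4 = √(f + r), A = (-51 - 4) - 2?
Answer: -53/84071 - √11/84071 ≈ -0.00066987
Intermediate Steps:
r = 0 (r = 0*6 = 0)
A = -57 (A = -55 - 2 = -57)
U(f, H) = -4 + √f (U(f, H) = -4 + √(f + 0) = -4 + √f)
L(J, I) = -53 - √11 (L(J, I) = -57 - (-4 + √11) = -57 + (4 - √11) = -53 - √11)
L(-202, 270)/84071 = (-53 - √11)/84071 = (-53 - √11)*(1/84071) = -53/84071 - √11/84071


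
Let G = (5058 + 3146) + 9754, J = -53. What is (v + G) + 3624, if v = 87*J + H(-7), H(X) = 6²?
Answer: 17007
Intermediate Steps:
H(X) = 36
G = 17958 (G = 8204 + 9754 = 17958)
v = -4575 (v = 87*(-53) + 36 = -4611 + 36 = -4575)
(v + G) + 3624 = (-4575 + 17958) + 3624 = 13383 + 3624 = 17007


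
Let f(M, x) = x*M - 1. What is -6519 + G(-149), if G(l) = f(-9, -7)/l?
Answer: -971393/149 ≈ -6519.4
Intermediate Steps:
f(M, x) = -1 + M*x (f(M, x) = M*x - 1 = -1 + M*x)
G(l) = 62/l (G(l) = (-1 - 9*(-7))/l = (-1 + 63)/l = 62/l)
-6519 + G(-149) = -6519 + 62/(-149) = -6519 + 62*(-1/149) = -6519 - 62/149 = -971393/149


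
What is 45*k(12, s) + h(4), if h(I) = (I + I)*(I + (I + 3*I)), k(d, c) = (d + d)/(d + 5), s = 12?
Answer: 3800/17 ≈ 223.53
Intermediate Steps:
k(d, c) = 2*d/(5 + d) (k(d, c) = (2*d)/(5 + d) = 2*d/(5 + d))
h(I) = 10*I² (h(I) = (2*I)*(I + 4*I) = (2*I)*(5*I) = 10*I²)
45*k(12, s) + h(4) = 45*(2*12/(5 + 12)) + 10*4² = 45*(2*12/17) + 10*16 = 45*(2*12*(1/17)) + 160 = 45*(24/17) + 160 = 1080/17 + 160 = 3800/17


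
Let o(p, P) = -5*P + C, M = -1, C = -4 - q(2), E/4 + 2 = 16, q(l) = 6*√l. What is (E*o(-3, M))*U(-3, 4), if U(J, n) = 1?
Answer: 56 - 336*√2 ≈ -419.18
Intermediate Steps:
E = 56 (E = -8 + 4*16 = -8 + 64 = 56)
C = -4 - 6*√2 ≈ -12.485
o(p, P) = -4 - 6*√2 - 5*P (o(p, P) = -5*P + (-4 - 6*√2) = -4 - 6*√2 - 5*P)
(E*o(-3, M))*U(-3, 4) = (56*(-4 - 6*√2 - 5*(-1)))*1 = (56*(-4 - 6*√2 + 5))*1 = (56*(1 - 6*√2))*1 = (56 - 336*√2)*1 = 56 - 336*√2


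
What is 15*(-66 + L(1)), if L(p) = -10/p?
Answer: -1140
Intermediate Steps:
15*(-66 + L(1)) = 15*(-66 - 10/1) = 15*(-66 - 10*1) = 15*(-66 - 10) = 15*(-76) = -1140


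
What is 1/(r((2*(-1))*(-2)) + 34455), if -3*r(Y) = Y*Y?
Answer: 3/103349 ≈ 2.9028e-5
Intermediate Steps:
r(Y) = -Y²/3 (r(Y) = -Y*Y/3 = -Y²/3)
1/(r((2*(-1))*(-2)) + 34455) = 1/(-((2*(-1))*(-2))²/3 + 34455) = 1/(-(-2*(-2))²/3 + 34455) = 1/(-⅓*4² + 34455) = 1/(-⅓*16 + 34455) = 1/(-16/3 + 34455) = 1/(103349/3) = 3/103349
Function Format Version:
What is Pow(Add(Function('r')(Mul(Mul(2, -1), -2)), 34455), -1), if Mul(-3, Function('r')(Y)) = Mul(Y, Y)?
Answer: Rational(3, 103349) ≈ 2.9028e-5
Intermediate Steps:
Function('r')(Y) = Mul(Rational(-1, 3), Pow(Y, 2)) (Function('r')(Y) = Mul(Rational(-1, 3), Mul(Y, Y)) = Mul(Rational(-1, 3), Pow(Y, 2)))
Pow(Add(Function('r')(Mul(Mul(2, -1), -2)), 34455), -1) = Pow(Add(Mul(Rational(-1, 3), Pow(Mul(Mul(2, -1), -2), 2)), 34455), -1) = Pow(Add(Mul(Rational(-1, 3), Pow(Mul(-2, -2), 2)), 34455), -1) = Pow(Add(Mul(Rational(-1, 3), Pow(4, 2)), 34455), -1) = Pow(Add(Mul(Rational(-1, 3), 16), 34455), -1) = Pow(Add(Rational(-16, 3), 34455), -1) = Pow(Rational(103349, 3), -1) = Rational(3, 103349)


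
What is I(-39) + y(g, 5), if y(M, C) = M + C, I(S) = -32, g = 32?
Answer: 5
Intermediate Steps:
y(M, C) = C + M
I(-39) + y(g, 5) = -32 + (5 + 32) = -32 + 37 = 5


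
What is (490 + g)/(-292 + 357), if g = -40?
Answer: 90/13 ≈ 6.9231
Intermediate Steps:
(490 + g)/(-292 + 357) = (490 - 40)/(-292 + 357) = 450/65 = 450*(1/65) = 90/13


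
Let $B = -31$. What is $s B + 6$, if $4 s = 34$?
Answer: $- \frac{515}{2} \approx -257.5$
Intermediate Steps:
$s = \frac{17}{2}$ ($s = \frac{1}{4} \cdot 34 = \frac{17}{2} \approx 8.5$)
$s B + 6 = \frac{17}{2} \left(-31\right) + 6 = - \frac{527}{2} + 6 = - \frac{515}{2}$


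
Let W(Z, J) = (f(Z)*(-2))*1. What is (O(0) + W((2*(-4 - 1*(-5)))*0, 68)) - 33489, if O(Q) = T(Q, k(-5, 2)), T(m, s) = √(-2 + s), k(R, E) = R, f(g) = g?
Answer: -33489 + I*√7 ≈ -33489.0 + 2.6458*I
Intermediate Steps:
O(Q) = I*√7 (O(Q) = √(-2 - 5) = √(-7) = I*√7)
W(Z, J) = -2*Z (W(Z, J) = (Z*(-2))*1 = -2*Z*1 = -2*Z)
(O(0) + W((2*(-4 - 1*(-5)))*0, 68)) - 33489 = (I*√7 - 2*2*(-4 - 1*(-5))*0) - 33489 = (I*√7 - 2*2*(-4 + 5)*0) - 33489 = (I*√7 - 2*2*1*0) - 33489 = (I*√7 - 4*0) - 33489 = (I*√7 - 2*0) - 33489 = (I*√7 + 0) - 33489 = I*√7 - 33489 = -33489 + I*√7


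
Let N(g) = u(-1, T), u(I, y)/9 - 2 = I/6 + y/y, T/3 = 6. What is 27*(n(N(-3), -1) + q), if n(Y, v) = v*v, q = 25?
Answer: 702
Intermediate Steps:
T = 18 (T = 3*6 = 18)
u(I, y) = 27 + 3*I/2 (u(I, y) = 18 + 9*(I/6 + y/y) = 18 + 9*(I*(1/6) + 1) = 18 + 9*(I/6 + 1) = 18 + 9*(1 + I/6) = 18 + (9 + 3*I/2) = 27 + 3*I/2)
N(g) = 51/2 (N(g) = 27 + (3/2)*(-1) = 27 - 3/2 = 51/2)
n(Y, v) = v**2
27*(n(N(-3), -1) + q) = 27*((-1)**2 + 25) = 27*(1 + 25) = 27*26 = 702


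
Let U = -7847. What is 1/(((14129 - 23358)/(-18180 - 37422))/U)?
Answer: -436308894/9229 ≈ -47276.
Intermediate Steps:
1/(((14129 - 23358)/(-18180 - 37422))/U) = 1/(((14129 - 23358)/(-18180 - 37422))/(-7847)) = 1/(-9229/(-55602)*(-1/7847)) = 1/(-9229*(-1/55602)*(-1/7847)) = 1/((9229/55602)*(-1/7847)) = 1/(-9229/436308894) = -436308894/9229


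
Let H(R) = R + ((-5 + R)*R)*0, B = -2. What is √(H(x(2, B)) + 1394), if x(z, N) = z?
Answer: 2*√349 ≈ 37.363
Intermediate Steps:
H(R) = R (H(R) = R + (R*(-5 + R))*0 = R + 0 = R)
√(H(x(2, B)) + 1394) = √(2 + 1394) = √1396 = 2*√349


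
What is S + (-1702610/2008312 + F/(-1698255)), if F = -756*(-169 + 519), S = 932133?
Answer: 35323939864882657/37895843284 ≈ 9.3213e+5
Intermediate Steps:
F = -264600 (F = -756*350 = -264600)
S + (-1702610/2008312 + F/(-1698255)) = 932133 + (-1702610/2008312 - 264600/(-1698255)) = 932133 + (-1702610*1/2008312 - 264600*(-1/1698255)) = 932133 + (-851305/1004156 + 5880/37739) = 932133 - 26222962115/37895843284 = 35323939864882657/37895843284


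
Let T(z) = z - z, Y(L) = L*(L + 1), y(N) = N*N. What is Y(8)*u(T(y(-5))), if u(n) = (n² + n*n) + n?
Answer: 0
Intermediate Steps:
y(N) = N²
Y(L) = L*(1 + L)
T(z) = 0
u(n) = n + 2*n² (u(n) = (n² + n²) + n = 2*n² + n = n + 2*n²)
Y(8)*u(T(y(-5))) = (8*(1 + 8))*(0*(1 + 2*0)) = (8*9)*(0*(1 + 0)) = 72*(0*1) = 72*0 = 0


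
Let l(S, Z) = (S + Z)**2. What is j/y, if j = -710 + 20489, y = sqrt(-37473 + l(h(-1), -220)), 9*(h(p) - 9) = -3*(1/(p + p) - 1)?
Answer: 39558*sqrt(27349)/27349 ≈ 239.20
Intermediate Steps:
h(p) = 28/3 - 1/(6*p) (h(p) = 9 + (-3*(1/(p + p) - 1))/9 = 9 + (-3*(1/(2*p) - 1))/9 = 9 + (-3*(-1 + 1/(2*p)))/9 = 9 + (3 - 3/(2*p))/9 = 9 + (1/3 - 1/(6*p)) = 28/3 - 1/(6*p))
y = sqrt(27349)/2 (y = sqrt(-37473 + ((1/6)*(-1 + 56*(-1))/(-1) - 220)**2) = sqrt(-37473 + ((1/6)*(-1)*(-1 - 56) - 220)**2) = sqrt(-37473 + ((1/6)*(-1)*(-57) - 220)**2) = sqrt(-37473 + (19/2 - 220)**2) = sqrt(-37473 + (-421/2)**2) = sqrt(-37473 + 177241/4) = sqrt(27349/4) = sqrt(27349)/2 ≈ 82.688)
j = 19779
j/y = 19779/((sqrt(27349)/2)) = 19779*(2*sqrt(27349)/27349) = 39558*sqrt(27349)/27349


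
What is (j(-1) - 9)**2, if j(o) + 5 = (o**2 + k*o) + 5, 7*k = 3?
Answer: 3481/49 ≈ 71.041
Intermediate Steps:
k = 3/7 (k = (1/7)*3 = 3/7 ≈ 0.42857)
j(o) = o**2 + 3*o/7 (j(o) = -5 + ((o**2 + 3*o/7) + 5) = -5 + (5 + o**2 + 3*o/7) = o**2 + 3*o/7)
(j(-1) - 9)**2 = ((1/7)*(-1)*(3 + 7*(-1)) - 9)**2 = ((1/7)*(-1)*(3 - 7) - 9)**2 = ((1/7)*(-1)*(-4) - 9)**2 = (4/7 - 9)**2 = (-59/7)**2 = 3481/49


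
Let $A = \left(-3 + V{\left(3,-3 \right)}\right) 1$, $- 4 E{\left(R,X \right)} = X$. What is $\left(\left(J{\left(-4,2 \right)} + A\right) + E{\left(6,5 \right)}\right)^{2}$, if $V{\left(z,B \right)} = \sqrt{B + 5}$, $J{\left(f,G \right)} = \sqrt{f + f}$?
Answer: $\frac{\left(-17 + 4 \sqrt{2} + 8 i \sqrt{2}\right)^{2}}{16} \approx 0.041685 - 16.042 i$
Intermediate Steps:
$J{\left(f,G \right)} = \sqrt{2} \sqrt{f}$ ($J{\left(f,G \right)} = \sqrt{2 f} = \sqrt{2} \sqrt{f}$)
$E{\left(R,X \right)} = - \frac{X}{4}$
$V{\left(z,B \right)} = \sqrt{5 + B}$
$A = -3 + \sqrt{2}$ ($A = \left(-3 + \sqrt{5 - 3}\right) 1 = \left(-3 + \sqrt{2}\right) 1 = -3 + \sqrt{2} \approx -1.5858$)
$\left(\left(J{\left(-4,2 \right)} + A\right) + E{\left(6,5 \right)}\right)^{2} = \left(\left(\sqrt{2} \sqrt{-4} - \left(3 - \sqrt{2}\right)\right) - \frac{5}{4}\right)^{2} = \left(\left(\sqrt{2} \cdot 2 i - \left(3 - \sqrt{2}\right)\right) - \frac{5}{4}\right)^{2} = \left(\left(2 i \sqrt{2} - \left(3 - \sqrt{2}\right)\right) - \frac{5}{4}\right)^{2} = \left(\left(-3 + \sqrt{2} + 2 i \sqrt{2}\right) - \frac{5}{4}\right)^{2} = \left(- \frac{17}{4} + \sqrt{2} + 2 i \sqrt{2}\right)^{2}$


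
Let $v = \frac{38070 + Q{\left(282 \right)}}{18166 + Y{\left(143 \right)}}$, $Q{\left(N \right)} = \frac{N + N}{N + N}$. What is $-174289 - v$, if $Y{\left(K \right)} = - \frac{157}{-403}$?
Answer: $- \frac{1275994697508}{7321055} \approx -1.7429 \cdot 10^{5}$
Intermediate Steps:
$Y{\left(K \right)} = \frac{157}{403}$ ($Y{\left(K \right)} = \left(-157\right) \left(- \frac{1}{403}\right) = \frac{157}{403}$)
$Q{\left(N \right)} = 1$ ($Q{\left(N \right)} = \frac{2 N}{2 N} = 2 N \frac{1}{2 N} = 1$)
$v = \frac{15342613}{7321055}$ ($v = \frac{38070 + 1}{18166 + \frac{157}{403}} = \frac{38071}{\frac{7321055}{403}} = 38071 \cdot \frac{403}{7321055} = \frac{15342613}{7321055} \approx 2.0957$)
$-174289 - v = -174289 - \frac{15342613}{7321055} = - \frac{1275994697508}{7321055}$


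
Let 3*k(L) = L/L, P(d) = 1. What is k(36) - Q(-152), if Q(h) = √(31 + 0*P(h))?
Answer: ⅓ - √31 ≈ -5.2344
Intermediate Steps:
k(L) = ⅓ (k(L) = (L/L)/3 = (⅓)*1 = ⅓)
Q(h) = √31 (Q(h) = √(31 + 0*1) = √(31 + 0) = √31)
k(36) - Q(-152) = ⅓ - √31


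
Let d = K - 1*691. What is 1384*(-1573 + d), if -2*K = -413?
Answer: -2847580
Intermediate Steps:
K = 413/2 (K = -1/2*(-413) = 413/2 ≈ 206.50)
d = -969/2 (d = 413/2 - 1*691 = 413/2 - 691 = -969/2 ≈ -484.50)
1384*(-1573 + d) = 1384*(-1573 - 969/2) = 1384*(-4115/2) = -2847580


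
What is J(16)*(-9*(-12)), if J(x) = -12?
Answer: -1296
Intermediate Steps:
J(16)*(-9*(-12)) = -(-108)*(-12) = -12*108 = -1296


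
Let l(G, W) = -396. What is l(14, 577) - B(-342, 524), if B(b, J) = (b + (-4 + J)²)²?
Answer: -72931323760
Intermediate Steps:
l(14, 577) - B(-342, 524) = -396 - (-342 + (-4 + 524)²)² = -396 - (-342 + 520²)² = -396 - (-342 + 270400)² = -396 - 1*270058² = -396 - 1*72931323364 = -396 - 72931323364 = -72931323760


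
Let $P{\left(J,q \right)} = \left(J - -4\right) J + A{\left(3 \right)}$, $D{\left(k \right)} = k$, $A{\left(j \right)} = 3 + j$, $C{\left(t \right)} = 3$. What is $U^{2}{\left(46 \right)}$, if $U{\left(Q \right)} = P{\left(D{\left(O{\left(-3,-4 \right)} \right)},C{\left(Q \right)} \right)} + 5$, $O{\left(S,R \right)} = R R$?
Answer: $109561$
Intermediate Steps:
$O{\left(S,R \right)} = R^{2}$
$P{\left(J,q \right)} = 6 + J \left(4 + J\right)$ ($P{\left(J,q \right)} = \left(J - -4\right) J + \left(3 + 3\right) = \left(J + 4\right) J + 6 = \left(4 + J\right) J + 6 = J \left(4 + J\right) + 6 = 6 + J \left(4 + J\right)$)
$U{\left(Q \right)} = 331$ ($U{\left(Q \right)} = \left(6 + \left(\left(-4\right)^{2}\right)^{2} + 4 \left(-4\right)^{2}\right) + 5 = \left(6 + 16^{2} + 4 \cdot 16\right) + 5 = \left(6 + 256 + 64\right) + 5 = 326 + 5 = 331$)
$U^{2}{\left(46 \right)} = 331^{2} = 109561$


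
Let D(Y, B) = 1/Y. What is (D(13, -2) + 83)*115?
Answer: 124200/13 ≈ 9553.8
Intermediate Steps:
(D(13, -2) + 83)*115 = (1/13 + 83)*115 = (1080/13)*115 = 124200/13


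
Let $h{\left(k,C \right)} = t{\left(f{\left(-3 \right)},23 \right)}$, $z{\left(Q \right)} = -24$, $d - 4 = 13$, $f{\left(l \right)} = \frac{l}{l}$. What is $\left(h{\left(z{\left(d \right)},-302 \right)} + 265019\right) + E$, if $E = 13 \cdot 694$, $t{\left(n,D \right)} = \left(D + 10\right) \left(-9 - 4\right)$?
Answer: $273612$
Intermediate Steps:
$f{\left(l \right)} = 1$
$d = 17$ ($d = 4 + 13 = 17$)
$t{\left(n,D \right)} = -130 - 13 D$ ($t{\left(n,D \right)} = \left(10 + D\right) \left(-13\right) = -130 - 13 D$)
$h{\left(k,C \right)} = -429$ ($h{\left(k,C \right)} = -130 - 299 = -429$)
$E = 9022$
$\left(h{\left(z{\left(d \right)},-302 \right)} + 265019\right) + E = \left(-429 + 265019\right) + 9022 = 264590 + 9022 = 273612$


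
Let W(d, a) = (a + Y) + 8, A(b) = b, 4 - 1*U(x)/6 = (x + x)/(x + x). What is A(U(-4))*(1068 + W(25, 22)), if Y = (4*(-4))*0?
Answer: 19764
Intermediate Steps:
U(x) = 18 (U(x) = 24 - 6*(x + x)/(x + x) = 24 - 6*2*x/(2*x) = 24 - 6*2*x*1/(2*x) = 24 - 6*1 = 24 - 6 = 18)
Y = 0 (Y = -16*0 = 0)
W(d, a) = 8 + a (W(d, a) = (a + 0) + 8 = a + 8 = 8 + a)
A(U(-4))*(1068 + W(25, 22)) = 18*(1068 + (8 + 22)) = 18*(1068 + 30) = 18*1098 = 19764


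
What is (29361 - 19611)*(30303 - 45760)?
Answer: -150705750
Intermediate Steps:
(29361 - 19611)*(30303 - 45760) = 9750*(-15457) = -150705750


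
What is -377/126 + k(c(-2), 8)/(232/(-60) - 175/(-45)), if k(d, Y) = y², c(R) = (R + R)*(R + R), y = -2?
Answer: 22303/126 ≈ 177.01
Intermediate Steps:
c(R) = 4*R² (c(R) = (2*R)*(2*R) = 4*R²)
k(d, Y) = 4 (k(d, Y) = (-2)² = 4)
-377/126 + k(c(-2), 8)/(232/(-60) - 175/(-45)) = -377/126 + 4/(232/(-60) - 175/(-45)) = -377*1/126 + 4/(232*(-1/60) - 175*(-1/45)) = -377/126 + 4/(-58/15 + 35/9) = -377/126 + 4/(1/45) = -377/126 + 4*45 = -377/126 + 180 = 22303/126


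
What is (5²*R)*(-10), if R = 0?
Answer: 0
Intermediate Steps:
(5²*R)*(-10) = (5²*0)*(-10) = (25*0)*(-10) = 0*(-10) = 0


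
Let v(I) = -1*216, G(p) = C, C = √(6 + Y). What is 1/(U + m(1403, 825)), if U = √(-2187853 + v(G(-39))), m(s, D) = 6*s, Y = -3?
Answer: 8418/73050793 - I*√2188069/73050793 ≈ 0.00011523 - 2.0249e-5*I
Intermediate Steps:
C = √3 (C = √(6 - 3) = √3 ≈ 1.7320)
G(p) = √3
v(I) = -216
U = I*√2188069 (U = √(-2187853 - 216) = √(-2188069) = I*√2188069 ≈ 1479.2*I)
1/(U + m(1403, 825)) = 1/(I*√2188069 + 6*1403) = 1/(I*√2188069 + 8418) = 1/(8418 + I*√2188069)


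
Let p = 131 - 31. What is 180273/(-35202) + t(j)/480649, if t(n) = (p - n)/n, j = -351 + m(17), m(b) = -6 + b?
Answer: -491005802151/95878901222 ≈ -5.1211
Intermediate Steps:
p = 100
j = -340 (j = -351 + (-6 + 17) = -351 + 11 = -340)
t(n) = (100 - n)/n
180273/(-35202) + t(j)/480649 = 180273/(-35202) + ((100 - 1*(-340))/(-340))/480649 = 180273*(-1/35202) - (100 + 340)/340*(1/480649) = -60091/11734 - 1/340*440*(1/480649) = -60091/11734 - 22/17*1/480649 = -60091/11734 - 22/8171033 = -491005802151/95878901222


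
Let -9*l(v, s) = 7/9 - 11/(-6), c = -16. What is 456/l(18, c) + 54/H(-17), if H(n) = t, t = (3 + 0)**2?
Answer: -73590/47 ≈ -1565.7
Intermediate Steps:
t = 9 (t = 3**2 = 9)
H(n) = 9
l(v, s) = -47/162 (l(v, s) = -(7/9 - 11/(-6))/9 = -(7*(1/9) - 11*(-1/6))/9 = -(7/9 + 11/6)/9 = -1/9*47/18 = -47/162)
456/l(18, c) + 54/H(-17) = 456/(-47/162) + 54/9 = 456*(-162/47) + 54*(1/9) = -73872/47 + 6 = -73590/47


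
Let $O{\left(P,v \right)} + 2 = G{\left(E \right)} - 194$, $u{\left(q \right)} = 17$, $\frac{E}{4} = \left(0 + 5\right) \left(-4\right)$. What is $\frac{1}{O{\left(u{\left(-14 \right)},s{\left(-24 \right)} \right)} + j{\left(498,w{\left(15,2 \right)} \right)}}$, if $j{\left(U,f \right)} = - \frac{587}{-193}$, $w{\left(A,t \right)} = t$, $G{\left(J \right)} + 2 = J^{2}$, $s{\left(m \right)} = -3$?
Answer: $\frac{193}{1197573} \approx 0.00016116$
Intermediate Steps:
$E = -80$ ($E = 4 \left(0 + 5\right) \left(-4\right) = 4 \cdot 5 \left(-4\right) = 4 \left(-20\right) = -80$)
$G{\left(J \right)} = -2 + J^{2}$
$j{\left(U,f \right)} = \frac{587}{193}$ ($j{\left(U,f \right)} = \left(-587\right) \left(- \frac{1}{193}\right) = \frac{587}{193}$)
$O{\left(P,v \right)} = 6202$ ($O{\left(P,v \right)} = -2 - \left(196 - 6400\right) = -2 + \left(\left(-2 + 6400\right) - 194\right) = -2 + \left(6398 - 194\right) = -2 + 6204 = 6202$)
$\frac{1}{O{\left(u{\left(-14 \right)},s{\left(-24 \right)} \right)} + j{\left(498,w{\left(15,2 \right)} \right)}} = \frac{1}{6202 + \frac{587}{193}} = \frac{1}{\frac{1197573}{193}} = \frac{193}{1197573}$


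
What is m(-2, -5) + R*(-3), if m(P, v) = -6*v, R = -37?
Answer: 141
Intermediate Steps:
m(-2, -5) + R*(-3) = -6*(-5) - 37*(-3) = 30 + 111 = 141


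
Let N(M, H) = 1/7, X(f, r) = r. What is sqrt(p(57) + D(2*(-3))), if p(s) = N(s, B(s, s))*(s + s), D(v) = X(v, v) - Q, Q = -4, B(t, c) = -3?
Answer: 10*sqrt(7)/7 ≈ 3.7796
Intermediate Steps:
D(v) = 4 + v (D(v) = v - 1*(-4) = v + 4 = 4 + v)
N(M, H) = 1/7
p(s) = 2*s/7 (p(s) = (s + s)/7 = (2*s)/7 = 2*s/7)
sqrt(p(57) + D(2*(-3))) = sqrt((2/7)*57 + (4 + 2*(-3))) = sqrt(114/7 + (4 - 6)) = sqrt(114/7 - 2) = sqrt(100/7) = 10*sqrt(7)/7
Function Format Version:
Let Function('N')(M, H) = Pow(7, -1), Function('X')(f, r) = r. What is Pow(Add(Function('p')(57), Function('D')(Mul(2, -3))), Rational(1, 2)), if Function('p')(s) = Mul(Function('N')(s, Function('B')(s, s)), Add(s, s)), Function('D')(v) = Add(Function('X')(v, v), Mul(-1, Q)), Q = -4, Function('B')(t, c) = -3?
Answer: Mul(Rational(10, 7), Pow(7, Rational(1, 2))) ≈ 3.7796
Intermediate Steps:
Function('D')(v) = Add(4, v) (Function('D')(v) = Add(v, Mul(-1, -4)) = Add(v, 4) = Add(4, v))
Function('N')(M, H) = Rational(1, 7)
Function('p')(s) = Mul(Rational(2, 7), s) (Function('p')(s) = Mul(Rational(1, 7), Add(s, s)) = Mul(Rational(1, 7), Mul(2, s)) = Mul(Rational(2, 7), s))
Pow(Add(Function('p')(57), Function('D')(Mul(2, -3))), Rational(1, 2)) = Pow(Add(Mul(Rational(2, 7), 57), Add(4, Mul(2, -3))), Rational(1, 2)) = Pow(Add(Rational(114, 7), Add(4, -6)), Rational(1, 2)) = Pow(Add(Rational(114, 7), -2), Rational(1, 2)) = Pow(Rational(100, 7), Rational(1, 2)) = Mul(Rational(10, 7), Pow(7, Rational(1, 2)))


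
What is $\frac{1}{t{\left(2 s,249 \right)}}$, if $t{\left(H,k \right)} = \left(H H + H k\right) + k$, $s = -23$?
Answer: $- \frac{1}{9089} \approx -0.00011002$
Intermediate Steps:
$t{\left(H,k \right)} = k + H^{2} + H k$ ($t{\left(H,k \right)} = \left(H^{2} + H k\right) + k = k + H^{2} + H k$)
$\frac{1}{t{\left(2 s,249 \right)}} = \frac{1}{249 + \left(2 \left(-23\right)\right)^{2} + 2 \left(-23\right) 249} = \frac{1}{249 + \left(-46\right)^{2} - 11454} = \frac{1}{249 + 2116 - 11454} = \frac{1}{-9089} = - \frac{1}{9089}$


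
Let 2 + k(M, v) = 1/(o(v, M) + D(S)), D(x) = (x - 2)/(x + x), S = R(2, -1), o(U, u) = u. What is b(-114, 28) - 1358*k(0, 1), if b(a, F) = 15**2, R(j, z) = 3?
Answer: -5207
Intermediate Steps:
b(a, F) = 225
S = 3
D(x) = (-2 + x)/(2*x) (D(x) = (-2 + x)/((2*x)) = (-2 + x)*(1/(2*x)) = (-2 + x)/(2*x))
k(M, v) = -2 + 1/(1/6 + M) (k(M, v) = -2 + 1/(M + (1/2)*(-2 + 3)/3) = -2 + 1/(M + (1/2)*(1/3)*1) = -2 + 1/(M + 1/6) = -2 + 1/(1/6 + M))
b(-114, 28) - 1358*k(0, 1) = 225 - 5432*(1 - 3*0)/(1 + 6*0) = 225 - 5432*(1 + 0)/(1 + 0) = 225 - 5432/1 = 225 - 5432 = -5207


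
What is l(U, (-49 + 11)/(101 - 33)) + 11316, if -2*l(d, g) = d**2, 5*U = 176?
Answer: 267412/25 ≈ 10696.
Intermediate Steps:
U = 176/5 (U = (1/5)*176 = 176/5 ≈ 35.200)
l(d, g) = -d**2/2
l(U, (-49 + 11)/(101 - 33)) + 11316 = -(176/5)**2/2 + 11316 = -1/2*30976/25 + 11316 = -15488/25 + 11316 = 267412/25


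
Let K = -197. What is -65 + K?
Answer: -262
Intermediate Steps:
-65 + K = -65 - 197 = -262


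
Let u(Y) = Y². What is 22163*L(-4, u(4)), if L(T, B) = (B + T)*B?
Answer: 4255296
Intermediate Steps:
L(T, B) = B*(B + T)
22163*L(-4, u(4)) = 22163*(4²*(4² - 4)) = 22163*(16*(16 - 4)) = 22163*(16*12) = 22163*192 = 4255296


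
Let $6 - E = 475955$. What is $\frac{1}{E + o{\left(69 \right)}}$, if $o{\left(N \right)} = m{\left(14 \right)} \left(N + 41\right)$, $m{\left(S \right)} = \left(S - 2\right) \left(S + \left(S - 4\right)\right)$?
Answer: $- \frac{1}{444269} \approx -2.2509 \cdot 10^{-6}$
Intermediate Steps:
$m{\left(S \right)} = \left(-4 + 2 S\right) \left(-2 + S\right)$ ($m{\left(S \right)} = \left(-2 + S\right) \left(S + \left(S - 4\right)\right) = \left(-2 + S\right) \left(S + \left(-4 + S\right)\right) = \left(-2 + S\right) \left(-4 + 2 S\right) = \left(-4 + 2 S\right) \left(-2 + S\right)$)
$E = -475949$ ($E = 6 - 475955 = -475949$)
$o{\left(N \right)} = 11808 + 288 N$ ($o{\left(N \right)} = \left(8 - 112 + 2 \cdot 14^{2}\right) \left(N + 41\right) = \left(8 - 112 + 2 \cdot 196\right) \left(41 + N\right) = \left(8 - 112 + 392\right) \left(41 + N\right) = 288 \left(41 + N\right) = 11808 + 288 N$)
$\frac{1}{E + o{\left(69 \right)}} = \frac{1}{-475949 + \left(11808 + 288 \cdot 69\right)} = \frac{1}{-475949 + \left(11808 + 19872\right)} = \frac{1}{-475949 + 31680} = \frac{1}{-444269} = - \frac{1}{444269}$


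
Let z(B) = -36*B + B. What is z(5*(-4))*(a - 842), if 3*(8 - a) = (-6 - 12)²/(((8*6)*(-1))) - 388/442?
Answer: -385879375/663 ≈ -5.8202e+5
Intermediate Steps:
z(B) = -35*B
a = 27959/2652 (a = 8 - ((-6 - 12)²/(((8*6)*(-1))) - 388/442)/3 = 8 - ((-18)²/((48*(-1))) - 388*1/442)/3 = 8 - (324/(-48) - 194/221)/3 = 8 - (324*(-1/48) - 194/221)/3 = 8 - (-27/4 - 194/221)/3 = 8 - ⅓*(-6743/884) = 8 + 6743/2652 = 27959/2652 ≈ 10.543)
z(5*(-4))*(a - 842) = (-175*(-4))*(27959/2652 - 842) = -35*(-20)*(-2205025/2652) = 700*(-2205025/2652) = -385879375/663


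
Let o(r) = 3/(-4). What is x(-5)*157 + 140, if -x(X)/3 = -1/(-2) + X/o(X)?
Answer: -6471/2 ≈ -3235.5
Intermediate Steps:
o(r) = -¾ (o(r) = 3*(-¼) = -¾)
x(X) = -3/2 + 4*X (x(X) = -3*(-1/(-2) + X/(-¾)) = -3*(-1*(-½) + X*(-4/3)) = -3*(½ - 4*X/3) = -3/2 + 4*X)
x(-5)*157 + 140 = (-3/2 + 4*(-5))*157 + 140 = (-3/2 - 20)*157 + 140 = -43/2*157 + 140 = -6751/2 + 140 = -6471/2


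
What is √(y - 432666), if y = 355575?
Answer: I*√77091 ≈ 277.65*I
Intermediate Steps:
√(y - 432666) = √(355575 - 432666) = √(-77091) = I*√77091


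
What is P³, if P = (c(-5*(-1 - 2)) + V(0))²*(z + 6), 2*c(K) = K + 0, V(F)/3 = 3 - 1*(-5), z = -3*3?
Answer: -1688134559643/64 ≈ -2.6377e+10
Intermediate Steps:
z = -9
V(F) = 24 (V(F) = 3*(3 - 1*(-5)) = 3*(3 + 5) = 3*8 = 24)
c(K) = K/2 (c(K) = (K + 0)/2 = K/2)
P = -11907/4 (P = ((-5*(-1 - 2))/2 + 24)²*(-9 + 6) = ((-5*(-3))/2 + 24)²*(-3) = ((½)*15 + 24)²*(-3) = (15/2 + 24)²*(-3) = (63/2)²*(-3) = (3969/4)*(-3) = -11907/4 ≈ -2976.8)
P³ = (-11907/4)³ = -1688134559643/64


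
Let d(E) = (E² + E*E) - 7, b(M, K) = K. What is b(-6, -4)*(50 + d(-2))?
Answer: -204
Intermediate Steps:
d(E) = -7 + 2*E² (d(E) = (E² + E²) - 7 = 2*E² - 7 = -7 + 2*E²)
b(-6, -4)*(50 + d(-2)) = -4*(50 + (-7 + 2*(-2)²)) = -4*(50 + (-7 + 2*4)) = -4*(50 + (-7 + 8)) = -4*(50 + 1) = -4*51 = -204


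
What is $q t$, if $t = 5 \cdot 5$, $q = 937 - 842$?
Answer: $2375$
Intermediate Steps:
$q = 95$ ($q = 937 - 842 = 95$)
$t = 25$
$q t = 95 \cdot 25 = 2375$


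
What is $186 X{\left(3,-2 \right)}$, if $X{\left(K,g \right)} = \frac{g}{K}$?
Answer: $-124$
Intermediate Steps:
$X{\left(K,g \right)} = \frac{g}{K}$
$186 X{\left(3,-2 \right)} = 186 \left(- \frac{2}{3}\right) = -124$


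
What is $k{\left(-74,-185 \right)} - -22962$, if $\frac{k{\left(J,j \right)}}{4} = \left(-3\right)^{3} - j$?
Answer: $23594$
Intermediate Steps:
$k{\left(J,j \right)} = -108 - 4 j$ ($k{\left(J,j \right)} = 4 \left(\left(-3\right)^{3} - j\right) = 4 \left(-27 - j\right) = -108 - 4 j$)
$k{\left(-74,-185 \right)} - -22962 = \left(-108 - -740\right) - -22962 = \left(-108 + 740\right) + 22962 = 632 + 22962 = 23594$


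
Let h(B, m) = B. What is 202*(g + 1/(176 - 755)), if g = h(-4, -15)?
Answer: -468034/579 ≈ -808.35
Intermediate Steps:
g = -4
202*(g + 1/(176 - 755)) = 202*(-4 + 1/(176 - 755)) = 202*(-4 + 1/(-579)) = 202*(-4 - 1/579) = 202*(-2317/579) = -468034/579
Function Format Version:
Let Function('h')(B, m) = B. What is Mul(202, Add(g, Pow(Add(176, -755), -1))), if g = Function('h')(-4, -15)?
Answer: Rational(-468034, 579) ≈ -808.35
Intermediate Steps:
g = -4
Mul(202, Add(g, Pow(Add(176, -755), -1))) = Mul(202, Add(-4, Pow(Add(176, -755), -1))) = Mul(202, Add(-4, Pow(-579, -1))) = Mul(202, Add(-4, Rational(-1, 579))) = Mul(202, Rational(-2317, 579)) = Rational(-468034, 579)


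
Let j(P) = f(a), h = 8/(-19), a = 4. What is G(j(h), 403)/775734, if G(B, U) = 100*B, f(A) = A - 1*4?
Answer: 0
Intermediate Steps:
f(A) = -4 + A (f(A) = A - 4 = -4 + A)
h = -8/19 (h = 8*(-1/19) = -8/19 ≈ -0.42105)
j(P) = 0 (j(P) = -4 + 4 = 0)
G(j(h), 403)/775734 = (100*0)/775734 = 0*(1/775734) = 0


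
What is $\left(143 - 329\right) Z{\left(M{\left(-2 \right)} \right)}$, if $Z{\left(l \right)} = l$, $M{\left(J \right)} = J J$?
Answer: $-744$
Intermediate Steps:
$M{\left(J \right)} = J^{2}$
$\left(143 - 329\right) Z{\left(M{\left(-2 \right)} \right)} = \left(143 - 329\right) \left(-2\right)^{2} = \left(-186\right) 4 = -744$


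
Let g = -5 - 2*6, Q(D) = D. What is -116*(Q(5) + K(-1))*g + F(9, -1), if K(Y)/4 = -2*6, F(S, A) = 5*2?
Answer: -84786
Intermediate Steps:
F(S, A) = 10
K(Y) = -48 (K(Y) = 4*(-2*6) = 4*(-12) = -48)
g = -17 (g = -5 - 12 = -17)
-116*(Q(5) + K(-1))*g + F(9, -1) = -116*(5 - 48)*(-17) + 10 = -(-4988)*(-17) + 10 = -116*731 + 10 = -84796 + 10 = -84786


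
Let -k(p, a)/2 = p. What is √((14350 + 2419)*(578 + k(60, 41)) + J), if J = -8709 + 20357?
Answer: 15*√34186 ≈ 2773.4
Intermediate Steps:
k(p, a) = -2*p
J = 11648
√((14350 + 2419)*(578 + k(60, 41)) + J) = √((14350 + 2419)*(578 - 2*60) + 11648) = √(16769*(578 - 120) + 11648) = √(16769*458 + 11648) = √(7680202 + 11648) = √7691850 = 15*√34186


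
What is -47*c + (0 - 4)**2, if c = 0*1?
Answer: 16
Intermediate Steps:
c = 0
-47*c + (0 - 4)**2 = -47*0 + (0 - 4)**2 = 0 + (-4)**2 = 0 + 16 = 16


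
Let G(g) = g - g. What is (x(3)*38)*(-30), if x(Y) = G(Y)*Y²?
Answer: 0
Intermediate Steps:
G(g) = 0
x(Y) = 0 (x(Y) = 0*Y² = 0)
(x(3)*38)*(-30) = (0*38)*(-30) = 0*(-30) = 0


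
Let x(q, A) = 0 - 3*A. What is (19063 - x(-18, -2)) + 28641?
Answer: 47698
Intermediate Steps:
x(q, A) = -3*A
(19063 - x(-18, -2)) + 28641 = (19063 - (-3)*(-2)) + 28641 = (19063 - 1*6) + 28641 = (19063 - 6) + 28641 = 19057 + 28641 = 47698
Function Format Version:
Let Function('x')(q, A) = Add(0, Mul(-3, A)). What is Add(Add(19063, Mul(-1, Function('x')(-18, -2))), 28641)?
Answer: 47698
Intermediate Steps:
Function('x')(q, A) = Mul(-3, A)
Add(Add(19063, Mul(-1, Function('x')(-18, -2))), 28641) = Add(Add(19063, Mul(-1, Mul(-3, -2))), 28641) = Add(Add(19063, Mul(-1, 6)), 28641) = Add(Add(19063, -6), 28641) = Add(19057, 28641) = 47698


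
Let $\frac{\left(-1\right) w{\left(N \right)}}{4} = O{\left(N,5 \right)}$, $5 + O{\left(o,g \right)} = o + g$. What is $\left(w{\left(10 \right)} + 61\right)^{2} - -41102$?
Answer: $41543$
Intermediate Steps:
$O{\left(o,g \right)} = -5 + g + o$ ($O{\left(o,g \right)} = -5 + \left(o + g\right) = -5 + \left(g + o\right) = -5 + g + o$)
$w{\left(N \right)} = - 4 N$ ($w{\left(N \right)} = - 4 \left(-5 + 5 + N\right) = - 4 N$)
$\left(w{\left(10 \right)} + 61\right)^{2} - -41102 = \left(\left(-4\right) 10 + 61\right)^{2} - -41102 = \left(-40 + 61\right)^{2} + 41102 = 21^{2} + 41102 = 441 + 41102 = 41543$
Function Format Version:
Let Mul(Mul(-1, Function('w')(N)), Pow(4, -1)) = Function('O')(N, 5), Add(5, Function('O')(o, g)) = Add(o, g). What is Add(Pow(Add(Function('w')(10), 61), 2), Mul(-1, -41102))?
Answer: 41543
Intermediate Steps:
Function('O')(o, g) = Add(-5, g, o) (Function('O')(o, g) = Add(-5, Add(o, g)) = Add(-5, Add(g, o)) = Add(-5, g, o))
Function('w')(N) = Mul(-4, N) (Function('w')(N) = Mul(-4, Add(-5, 5, N)) = Mul(-4, N))
Add(Pow(Add(Function('w')(10), 61), 2), Mul(-1, -41102)) = Add(Pow(Add(Mul(-4, 10), 61), 2), Mul(-1, -41102)) = Add(Pow(Add(-40, 61), 2), 41102) = Add(Pow(21, 2), 41102) = Add(441, 41102) = 41543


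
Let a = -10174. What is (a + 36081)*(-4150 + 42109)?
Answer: 983403813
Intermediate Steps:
(a + 36081)*(-4150 + 42109) = (-10174 + 36081)*(-4150 + 42109) = 25907*37959 = 983403813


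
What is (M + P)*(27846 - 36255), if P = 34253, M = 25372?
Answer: -501386625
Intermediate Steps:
(M + P)*(27846 - 36255) = (25372 + 34253)*(27846 - 36255) = 59625*(-8409) = -501386625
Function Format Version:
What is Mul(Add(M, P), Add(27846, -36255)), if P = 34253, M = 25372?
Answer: -501386625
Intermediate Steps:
Mul(Add(M, P), Add(27846, -36255)) = Mul(Add(25372, 34253), Add(27846, -36255)) = Mul(59625, -8409) = -501386625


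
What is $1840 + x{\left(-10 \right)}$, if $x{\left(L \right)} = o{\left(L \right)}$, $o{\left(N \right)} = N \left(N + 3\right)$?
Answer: $1910$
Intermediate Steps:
$o{\left(N \right)} = N \left(3 + N\right)$
$x{\left(L \right)} = L \left(3 + L\right)$
$1840 + x{\left(-10 \right)} = 1840 - 10 \left(3 - 10\right) = 1840 - -70 = 1840 + 70 = 1910$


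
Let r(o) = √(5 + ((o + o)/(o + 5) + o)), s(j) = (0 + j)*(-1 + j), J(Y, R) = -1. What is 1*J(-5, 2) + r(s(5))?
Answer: -1 + √665/5 ≈ 4.1575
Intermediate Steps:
s(j) = j*(-1 + j)
r(o) = √(5 + o + 2*o/(5 + o)) (r(o) = √(5 + ((2*o)/(5 + o) + o)) = √(5 + (2*o/(5 + o) + o)) = √(5 + (o + 2*o/(5 + o))) = √(5 + o + 2*o/(5 + o)))
1*J(-5, 2) + r(s(5)) = 1*(-1) + √(5 + 5*(-1 + 5) + 2*(5*(-1 + 5))/(5 + 5*(-1 + 5))) = -1 + √(5 + 5*4 + 2*(5*4)/(5 + 5*4)) = -1 + √(5 + 20 + 2*20/(5 + 20)) = -1 + √(5 + 20 + 2*20/25) = -1 + √(5 + 20 + 2*20*(1/25)) = -1 + √(5 + 20 + 8/5) = -1 + √(133/5) = -1 + √665/5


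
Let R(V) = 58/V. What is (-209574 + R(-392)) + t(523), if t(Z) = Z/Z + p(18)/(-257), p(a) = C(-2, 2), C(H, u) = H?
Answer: -10556618217/50372 ≈ -2.0957e+5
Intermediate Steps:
p(a) = -2
t(Z) = 259/257 (t(Z) = Z/Z - 2/(-257) = 1 - 2*(-1/257) = 1 + 2/257 = 259/257)
(-209574 + R(-392)) + t(523) = (-209574 + 58/(-392)) + 259/257 = (-209574 + 58*(-1/392)) + 259/257 = (-209574 - 29/196) + 259/257 = -41076533/196 + 259/257 = -10556618217/50372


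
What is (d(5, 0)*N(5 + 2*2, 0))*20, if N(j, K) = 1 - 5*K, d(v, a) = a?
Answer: 0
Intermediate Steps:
(d(5, 0)*N(5 + 2*2, 0))*20 = (0*(1 - 5*0))*20 = (0*(1 + 0))*20 = (0*1)*20 = 0*20 = 0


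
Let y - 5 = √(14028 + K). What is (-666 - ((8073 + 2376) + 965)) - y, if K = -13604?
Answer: -12085 - 2*√106 ≈ -12106.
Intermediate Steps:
y = 5 + 2*√106 (y = 5 + √(14028 - 13604) = 5 + √424 = 5 + 2*√106 ≈ 25.591)
(-666 - ((8073 + 2376) + 965)) - y = (-666 - ((8073 + 2376) + 965)) - (5 + 2*√106) = (-666 - (10449 + 965)) + (-5 - 2*√106) = (-666 - 1*11414) + (-5 - 2*√106) = (-666 - 11414) + (-5 - 2*√106) = -12080 + (-5 - 2*√106) = -12085 - 2*√106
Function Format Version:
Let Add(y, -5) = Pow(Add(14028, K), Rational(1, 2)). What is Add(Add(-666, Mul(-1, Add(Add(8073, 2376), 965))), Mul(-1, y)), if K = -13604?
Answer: Add(-12085, Mul(-2, Pow(106, Rational(1, 2)))) ≈ -12106.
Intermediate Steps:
y = Add(5, Mul(2, Pow(106, Rational(1, 2)))) (y = Add(5, Pow(Add(14028, -13604), Rational(1, 2))) = Add(5, Pow(424, Rational(1, 2))) = Add(5, Mul(2, Pow(106, Rational(1, 2)))) ≈ 25.591)
Add(Add(-666, Mul(-1, Add(Add(8073, 2376), 965))), Mul(-1, y)) = Add(Add(-666, Mul(-1, Add(Add(8073, 2376), 965))), Mul(-1, Add(5, Mul(2, Pow(106, Rational(1, 2)))))) = Add(Add(-666, Mul(-1, Add(10449, 965))), Add(-5, Mul(-2, Pow(106, Rational(1, 2))))) = Add(Add(-666, Mul(-1, 11414)), Add(-5, Mul(-2, Pow(106, Rational(1, 2))))) = Add(Add(-666, -11414), Add(-5, Mul(-2, Pow(106, Rational(1, 2))))) = Add(-12080, Add(-5, Mul(-2, Pow(106, Rational(1, 2))))) = Add(-12085, Mul(-2, Pow(106, Rational(1, 2))))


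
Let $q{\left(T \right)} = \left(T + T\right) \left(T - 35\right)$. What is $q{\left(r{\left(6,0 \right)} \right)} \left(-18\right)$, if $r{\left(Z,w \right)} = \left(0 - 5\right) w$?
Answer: $0$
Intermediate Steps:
$r{\left(Z,w \right)} = - 5 w$
$q{\left(T \right)} = 2 T \left(-35 + T\right)$
$q{\left(r{\left(6,0 \right)} \right)} \left(-18\right) = 2 \left(\left(-5\right) 0\right) \left(-35 - 0\right) \left(-18\right) = 2 \cdot 0 \left(-35 + 0\right) \left(-18\right) = 2 \cdot 0 \left(-35\right) \left(-18\right) = 0 \left(-18\right) = 0$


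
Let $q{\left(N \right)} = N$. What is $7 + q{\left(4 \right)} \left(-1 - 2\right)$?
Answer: $-5$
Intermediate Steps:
$7 + q{\left(4 \right)} \left(-1 - 2\right) = 7 + 4 \left(-1 - 2\right) = 7 + 4 \left(-3\right) = 7 - 12 = -5$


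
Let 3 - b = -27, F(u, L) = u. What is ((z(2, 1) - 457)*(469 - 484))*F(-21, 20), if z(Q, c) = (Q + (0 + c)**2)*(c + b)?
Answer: -114660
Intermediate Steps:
b = 30 (b = 3 - 1*(-27) = 3 + 27 = 30)
z(Q, c) = (30 + c)*(Q + c**2) (z(Q, c) = (Q + (0 + c)**2)*(c + 30) = (Q + c**2)*(30 + c) = (30 + c)*(Q + c**2))
((z(2, 1) - 457)*(469 - 484))*F(-21, 20) = (((1**3 + 30*2 + 30*1**2 + 2*1) - 457)*(469 - 484))*(-21) = (((1 + 60 + 30*1 + 2) - 457)*(-15))*(-21) = (((1 + 60 + 30 + 2) - 457)*(-15))*(-21) = ((93 - 457)*(-15))*(-21) = -364*(-15)*(-21) = 5460*(-21) = -114660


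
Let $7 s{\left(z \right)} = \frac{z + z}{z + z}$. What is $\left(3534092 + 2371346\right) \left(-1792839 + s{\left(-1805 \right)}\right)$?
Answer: $-10587498714848$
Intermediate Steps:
$s{\left(z \right)} = \frac{1}{7}$ ($s{\left(z \right)} = \frac{\left(z + z\right) \frac{1}{z + z}}{7} = \frac{2 z \frac{1}{2 z}}{7} = \frac{1}{7} \cdot 1 = \frac{1}{7}$)
$\left(3534092 + 2371346\right) \left(-1792839 + s{\left(-1805 \right)}\right) = \left(3534092 + 2371346\right) \left(-1792839 + \frac{1}{7}\right) = 5905438 \left(- \frac{12549872}{7}\right) = -10587498714848$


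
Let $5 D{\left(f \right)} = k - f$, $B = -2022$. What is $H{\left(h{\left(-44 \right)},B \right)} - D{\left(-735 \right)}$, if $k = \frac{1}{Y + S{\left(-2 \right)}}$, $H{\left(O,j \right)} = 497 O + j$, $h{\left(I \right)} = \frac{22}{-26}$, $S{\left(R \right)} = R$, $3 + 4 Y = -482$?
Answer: $- \frac{82981708}{32045} \approx -2589.5$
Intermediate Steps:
$Y = - \frac{485}{4}$ ($Y = - \frac{3}{4} + \frac{1}{4} \left(-482\right) = - \frac{3}{4} - \frac{241}{2} = - \frac{485}{4} \approx -121.25$)
$h{\left(I \right)} = - \frac{11}{13}$ ($h{\left(I \right)} = 22 \left(- \frac{1}{26}\right) = - \frac{11}{13}$)
$H{\left(O,j \right)} = j + 497 O$
$k = - \frac{4}{493}$ ($k = \frac{1}{- \frac{485}{4} - 2} = \frac{1}{- \frac{493}{4}} = - \frac{4}{493} \approx -0.0081136$)
$D{\left(f \right)} = - \frac{4}{2465} - \frac{f}{5}$ ($D{\left(f \right)} = \frac{- \frac{4}{493} - f}{5} = - \frac{4}{2465} - \frac{f}{5}$)
$H{\left(h{\left(-44 \right)},B \right)} - D{\left(-735 \right)} = \left(-2022 + 497 \left(- \frac{11}{13}\right)\right) - \left(- \frac{4}{2465} - -147\right) = \left(-2022 - \frac{5467}{13}\right) - \left(- \frac{4}{2465} + 147\right) = - \frac{31753}{13} - \frac{362351}{2465} = - \frac{82981708}{32045}$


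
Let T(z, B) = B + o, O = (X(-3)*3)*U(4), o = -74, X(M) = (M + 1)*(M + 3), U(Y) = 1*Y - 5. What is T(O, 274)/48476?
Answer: 50/12119 ≈ 0.0041258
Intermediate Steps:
U(Y) = -5 + Y (U(Y) = Y - 5 = -5 + Y)
X(M) = (1 + M)*(3 + M)
O = 0 (O = ((3 + (-3)² + 4*(-3))*3)*(-5 + 4) = ((3 + 9 - 12)*3)*(-1) = (0*3)*(-1) = 0*(-1) = 0)
T(z, B) = -74 + B (T(z, B) = B - 74 = -74 + B)
T(O, 274)/48476 = (-74 + 274)/48476 = 200*(1/48476) = 50/12119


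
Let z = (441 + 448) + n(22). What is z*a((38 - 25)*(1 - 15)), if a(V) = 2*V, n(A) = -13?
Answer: -318864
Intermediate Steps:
z = 876 (z = (441 + 448) - 13 = 889 - 13 = 876)
z*a((38 - 25)*(1 - 15)) = 876*(2*((38 - 25)*(1 - 15))) = 876*(2*(13*(-14))) = 876*(2*(-182)) = 876*(-364) = -318864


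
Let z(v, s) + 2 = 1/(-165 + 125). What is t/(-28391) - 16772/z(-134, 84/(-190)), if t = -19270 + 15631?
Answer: 19047248839/2299671 ≈ 8282.6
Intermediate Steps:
z(v, s) = -81/40 (z(v, s) = -2 + 1/(-165 + 125) = -2 + 1/(-40) = -2 - 1/40 = -81/40)
t = -3639
t/(-28391) - 16772/z(-134, 84/(-190)) = -3639/(-28391) - 16772/(-81/40) = -3639*(-1/28391) - 16772*(-40/81) = 3639/28391 + 670880/81 = 19047248839/2299671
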